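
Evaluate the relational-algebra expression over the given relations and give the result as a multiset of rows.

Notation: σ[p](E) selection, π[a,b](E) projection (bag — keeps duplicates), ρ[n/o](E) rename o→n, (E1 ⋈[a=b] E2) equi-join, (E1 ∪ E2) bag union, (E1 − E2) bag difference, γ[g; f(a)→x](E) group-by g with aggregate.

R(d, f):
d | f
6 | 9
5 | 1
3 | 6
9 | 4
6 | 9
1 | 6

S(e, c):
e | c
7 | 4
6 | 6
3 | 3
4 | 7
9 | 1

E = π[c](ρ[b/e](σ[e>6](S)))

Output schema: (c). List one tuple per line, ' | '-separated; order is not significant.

Stepwise |·|:
  S → 5
  σ[e>6](S) → 2
  ρ[b/e](σ[e>6](S)) → 2
  π[c](ρ[b/e](σ[e>6](S))) → 2

== RESULT ==
c
1
4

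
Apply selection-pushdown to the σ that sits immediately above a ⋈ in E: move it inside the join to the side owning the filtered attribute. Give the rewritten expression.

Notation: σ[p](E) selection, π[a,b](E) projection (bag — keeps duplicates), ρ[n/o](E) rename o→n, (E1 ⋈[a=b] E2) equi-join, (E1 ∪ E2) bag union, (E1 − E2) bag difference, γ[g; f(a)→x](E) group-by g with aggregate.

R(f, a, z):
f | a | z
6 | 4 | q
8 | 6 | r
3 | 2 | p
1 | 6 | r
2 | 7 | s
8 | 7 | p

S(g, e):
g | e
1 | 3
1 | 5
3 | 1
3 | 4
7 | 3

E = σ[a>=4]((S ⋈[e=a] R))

σ filters on a, owned by the right side.
E' = (S ⋈[e=a] σ[a>=4](R))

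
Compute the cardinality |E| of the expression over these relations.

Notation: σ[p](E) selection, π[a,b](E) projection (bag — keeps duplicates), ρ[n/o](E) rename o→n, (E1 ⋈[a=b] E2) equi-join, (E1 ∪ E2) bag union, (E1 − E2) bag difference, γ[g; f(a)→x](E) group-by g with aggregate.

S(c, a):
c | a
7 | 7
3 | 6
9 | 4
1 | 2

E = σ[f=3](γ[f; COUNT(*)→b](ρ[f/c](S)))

Subexpression sizes:
  S → 4
  ρ[f/c](S) → 4
  γ[f; COUNT(*)→b](ρ[f/c](S)) → 4
  σ[f=3](γ[f; COUNT(*)→b](ρ[f/c](S))) → 1

|E| = 1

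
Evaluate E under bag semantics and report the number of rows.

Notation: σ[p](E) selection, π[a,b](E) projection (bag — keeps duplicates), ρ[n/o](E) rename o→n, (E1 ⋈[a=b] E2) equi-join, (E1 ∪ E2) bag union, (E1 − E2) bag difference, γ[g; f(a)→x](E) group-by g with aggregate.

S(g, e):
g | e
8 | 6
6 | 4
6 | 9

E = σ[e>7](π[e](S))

Subexpression sizes:
  S → 3
  π[e](S) → 3
  σ[e>7](π[e](S)) → 1

|E| = 1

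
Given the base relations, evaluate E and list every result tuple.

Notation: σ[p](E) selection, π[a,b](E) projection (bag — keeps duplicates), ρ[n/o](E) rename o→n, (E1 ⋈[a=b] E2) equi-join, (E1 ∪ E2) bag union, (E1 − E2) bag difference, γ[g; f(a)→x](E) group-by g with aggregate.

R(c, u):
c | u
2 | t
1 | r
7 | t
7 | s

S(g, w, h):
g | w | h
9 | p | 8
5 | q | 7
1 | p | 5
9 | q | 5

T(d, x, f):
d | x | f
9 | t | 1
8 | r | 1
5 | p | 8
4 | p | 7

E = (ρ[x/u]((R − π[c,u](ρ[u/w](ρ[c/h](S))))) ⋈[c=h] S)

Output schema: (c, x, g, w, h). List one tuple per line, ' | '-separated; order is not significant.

Row counts bottom-up:
  R → 4
  S → 4
  ρ[c/h](S) → 4
  ρ[u/w](ρ[c/h](S)) → 4
  π[c,u](ρ[u/w](ρ[c/h](S))) → 4
  (R − π[c,u](ρ[u/w](ρ[c/h](S)))) → 4
  ρ[x/u]((R − π[c,u](ρ[u/w](ρ[c/h](S))))) → 4
  S → 4
  (ρ[x/u]((R − π[c,u](ρ[u/w](ρ[c/h](S))))) ⋈[c=h] S) → 2

== RESULT ==
c | x | g | w | h
7 | s | 5 | q | 7
7 | t | 5 | q | 7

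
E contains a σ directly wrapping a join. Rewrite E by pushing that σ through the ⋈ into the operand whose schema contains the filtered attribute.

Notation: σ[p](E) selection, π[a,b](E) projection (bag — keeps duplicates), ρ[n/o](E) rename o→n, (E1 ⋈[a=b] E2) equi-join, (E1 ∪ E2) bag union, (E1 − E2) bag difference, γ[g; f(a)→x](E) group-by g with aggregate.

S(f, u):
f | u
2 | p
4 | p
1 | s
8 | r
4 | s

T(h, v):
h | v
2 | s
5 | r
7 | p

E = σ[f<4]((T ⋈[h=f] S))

σ filters on f, owned by the right side.
E' = (T ⋈[h=f] σ[f<4](S))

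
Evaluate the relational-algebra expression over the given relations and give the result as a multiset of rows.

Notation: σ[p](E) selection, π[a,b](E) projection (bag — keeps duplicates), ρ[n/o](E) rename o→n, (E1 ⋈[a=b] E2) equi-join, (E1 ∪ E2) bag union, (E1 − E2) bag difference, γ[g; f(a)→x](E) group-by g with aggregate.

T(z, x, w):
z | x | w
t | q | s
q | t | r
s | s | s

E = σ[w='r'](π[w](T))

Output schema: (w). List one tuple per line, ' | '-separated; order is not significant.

Stepwise |·|:
  T → 3
  π[w](T) → 3
  σ[w='r'](π[w](T)) → 1

== RESULT ==
w
r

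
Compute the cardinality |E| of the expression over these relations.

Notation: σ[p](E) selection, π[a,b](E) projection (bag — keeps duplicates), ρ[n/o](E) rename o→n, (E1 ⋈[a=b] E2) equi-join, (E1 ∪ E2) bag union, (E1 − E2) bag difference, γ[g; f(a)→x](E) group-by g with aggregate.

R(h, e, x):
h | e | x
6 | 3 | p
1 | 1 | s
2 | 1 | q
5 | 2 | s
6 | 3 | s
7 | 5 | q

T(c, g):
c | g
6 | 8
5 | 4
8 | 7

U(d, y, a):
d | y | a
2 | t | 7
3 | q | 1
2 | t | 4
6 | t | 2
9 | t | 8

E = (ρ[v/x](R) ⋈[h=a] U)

Stepwise |·|:
  R → 6
  ρ[v/x](R) → 6
  U → 5
  (ρ[v/x](R) ⋈[h=a] U) → 3

|E| = 3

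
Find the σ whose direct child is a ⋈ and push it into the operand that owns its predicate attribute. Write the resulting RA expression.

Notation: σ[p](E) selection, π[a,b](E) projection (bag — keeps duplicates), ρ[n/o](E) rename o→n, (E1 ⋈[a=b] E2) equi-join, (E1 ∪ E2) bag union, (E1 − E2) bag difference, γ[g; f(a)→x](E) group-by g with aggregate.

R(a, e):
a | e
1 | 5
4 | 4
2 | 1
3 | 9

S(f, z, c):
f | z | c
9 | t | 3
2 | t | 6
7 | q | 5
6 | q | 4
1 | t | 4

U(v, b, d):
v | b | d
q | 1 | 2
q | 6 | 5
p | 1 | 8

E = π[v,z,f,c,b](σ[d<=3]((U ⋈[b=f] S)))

σ filters on d, owned by the left side.
E' = π[v,z,f,c,b]((σ[d<=3](U) ⋈[b=f] S))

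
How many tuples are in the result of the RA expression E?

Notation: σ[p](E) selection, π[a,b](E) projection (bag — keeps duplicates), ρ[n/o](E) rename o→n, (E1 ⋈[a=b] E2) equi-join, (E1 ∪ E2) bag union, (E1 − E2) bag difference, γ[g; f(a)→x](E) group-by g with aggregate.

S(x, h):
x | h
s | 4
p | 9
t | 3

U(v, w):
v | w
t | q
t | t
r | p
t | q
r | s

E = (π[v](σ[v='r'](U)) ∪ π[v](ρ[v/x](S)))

Row counts bottom-up:
  U → 5
  σ[v='r'](U) → 2
  π[v](σ[v='r'](U)) → 2
  S → 3
  ρ[v/x](S) → 3
  π[v](ρ[v/x](S)) → 3
  (π[v](σ[v='r'](U)) ∪ π[v](ρ[v/x](S))) → 5

|E| = 5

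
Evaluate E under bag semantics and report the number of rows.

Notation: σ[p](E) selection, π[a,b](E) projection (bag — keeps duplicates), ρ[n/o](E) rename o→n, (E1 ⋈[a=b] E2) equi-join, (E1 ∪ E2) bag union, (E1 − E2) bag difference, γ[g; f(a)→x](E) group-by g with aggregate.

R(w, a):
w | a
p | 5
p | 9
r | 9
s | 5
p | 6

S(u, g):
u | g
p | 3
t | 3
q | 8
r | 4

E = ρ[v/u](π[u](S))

Per-node cardinality:
  S → 4
  π[u](S) → 4
  ρ[v/u](π[u](S)) → 4

|E| = 4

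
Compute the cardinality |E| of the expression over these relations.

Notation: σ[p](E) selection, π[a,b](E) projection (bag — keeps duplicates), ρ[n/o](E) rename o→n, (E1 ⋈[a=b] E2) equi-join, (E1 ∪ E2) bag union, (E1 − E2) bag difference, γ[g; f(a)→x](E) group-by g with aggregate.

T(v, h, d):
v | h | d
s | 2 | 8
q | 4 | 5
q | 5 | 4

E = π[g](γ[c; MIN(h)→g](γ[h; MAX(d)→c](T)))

Subexpression sizes:
  T → 3
  γ[h; MAX(d)→c](T) → 3
  γ[c; MIN(h)→g](γ[h; MAX(d)→c](T)) → 3
  π[g](γ[c; MIN(h)→g](γ[h; MAX(d)→c](T))) → 3

|E| = 3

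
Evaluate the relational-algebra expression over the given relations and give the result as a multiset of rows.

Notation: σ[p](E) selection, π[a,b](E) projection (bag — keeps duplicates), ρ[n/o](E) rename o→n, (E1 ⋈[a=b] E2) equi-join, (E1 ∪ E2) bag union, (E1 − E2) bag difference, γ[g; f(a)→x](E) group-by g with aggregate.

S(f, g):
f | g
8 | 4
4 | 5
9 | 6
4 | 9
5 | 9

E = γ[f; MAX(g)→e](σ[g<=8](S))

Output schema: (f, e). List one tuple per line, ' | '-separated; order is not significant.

Subexpression sizes:
  S → 5
  σ[g<=8](S) → 3
  γ[f; MAX(g)→e](σ[g<=8](S)) → 3

== RESULT ==
f | e
4 | 5
8 | 4
9 | 6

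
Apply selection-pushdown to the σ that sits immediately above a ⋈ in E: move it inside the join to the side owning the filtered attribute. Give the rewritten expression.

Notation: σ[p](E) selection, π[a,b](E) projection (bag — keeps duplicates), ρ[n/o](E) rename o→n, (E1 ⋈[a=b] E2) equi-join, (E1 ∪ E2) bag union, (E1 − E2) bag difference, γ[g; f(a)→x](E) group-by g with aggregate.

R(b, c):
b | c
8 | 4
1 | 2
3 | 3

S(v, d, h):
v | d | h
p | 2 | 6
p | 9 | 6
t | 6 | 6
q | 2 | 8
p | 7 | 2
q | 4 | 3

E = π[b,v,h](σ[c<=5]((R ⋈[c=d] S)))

σ filters on c, owned by the left side.
E' = π[b,v,h]((σ[c<=5](R) ⋈[c=d] S))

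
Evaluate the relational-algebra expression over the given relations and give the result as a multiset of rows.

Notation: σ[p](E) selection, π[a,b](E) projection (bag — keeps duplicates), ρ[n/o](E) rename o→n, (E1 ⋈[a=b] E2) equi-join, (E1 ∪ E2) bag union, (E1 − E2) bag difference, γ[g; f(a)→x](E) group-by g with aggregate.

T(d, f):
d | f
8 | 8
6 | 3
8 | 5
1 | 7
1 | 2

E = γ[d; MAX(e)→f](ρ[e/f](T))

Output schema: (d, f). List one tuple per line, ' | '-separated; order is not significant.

Stepwise |·|:
  T → 5
  ρ[e/f](T) → 5
  γ[d; MAX(e)→f](ρ[e/f](T)) → 3

== RESULT ==
d | f
1 | 7
6 | 3
8 | 8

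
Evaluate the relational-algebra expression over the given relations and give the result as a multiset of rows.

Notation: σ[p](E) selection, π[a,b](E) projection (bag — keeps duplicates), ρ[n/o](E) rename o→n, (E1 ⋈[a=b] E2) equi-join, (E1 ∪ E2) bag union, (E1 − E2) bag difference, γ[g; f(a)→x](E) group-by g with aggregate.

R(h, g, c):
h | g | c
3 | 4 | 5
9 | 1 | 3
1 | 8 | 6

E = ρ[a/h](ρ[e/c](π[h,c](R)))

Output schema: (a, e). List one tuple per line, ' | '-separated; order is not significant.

Subexpression sizes:
  R → 3
  π[h,c](R) → 3
  ρ[e/c](π[h,c](R)) → 3
  ρ[a/h](ρ[e/c](π[h,c](R))) → 3

== RESULT ==
a | e
1 | 6
3 | 5
9 | 3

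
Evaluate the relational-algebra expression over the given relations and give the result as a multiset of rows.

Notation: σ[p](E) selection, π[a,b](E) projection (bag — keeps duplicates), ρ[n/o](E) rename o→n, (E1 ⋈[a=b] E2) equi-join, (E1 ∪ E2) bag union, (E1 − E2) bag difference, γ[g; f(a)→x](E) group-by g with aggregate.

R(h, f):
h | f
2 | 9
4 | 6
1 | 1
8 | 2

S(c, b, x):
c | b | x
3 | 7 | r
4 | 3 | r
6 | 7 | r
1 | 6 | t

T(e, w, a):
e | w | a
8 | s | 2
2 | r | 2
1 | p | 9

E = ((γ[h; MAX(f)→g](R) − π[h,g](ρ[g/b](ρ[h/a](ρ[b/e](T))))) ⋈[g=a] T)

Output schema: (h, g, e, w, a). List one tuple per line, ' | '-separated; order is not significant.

Subexpression sizes:
  R → 4
  γ[h; MAX(f)→g](R) → 4
  T → 3
  ρ[b/e](T) → 3
  ρ[h/a](ρ[b/e](T)) → 3
  ρ[g/b](ρ[h/a](ρ[b/e](T))) → 3
  π[h,g](ρ[g/b](ρ[h/a](ρ[b/e](T)))) → 3
  (γ[h; MAX(f)→g](R) − π[h,g](ρ[g/b](ρ[h/a](ρ[b/e](T))))) → 4
  T → 3
  ((γ[h; MAX(f)→g](R) − π[h,g](ρ[g/b](ρ[h/a](ρ[b/e](T))))) ⋈[g=a] T) → 3

== RESULT ==
h | g | e | w | a
2 | 9 | 1 | p | 9
8 | 2 | 2 | r | 2
8 | 2 | 8 | s | 2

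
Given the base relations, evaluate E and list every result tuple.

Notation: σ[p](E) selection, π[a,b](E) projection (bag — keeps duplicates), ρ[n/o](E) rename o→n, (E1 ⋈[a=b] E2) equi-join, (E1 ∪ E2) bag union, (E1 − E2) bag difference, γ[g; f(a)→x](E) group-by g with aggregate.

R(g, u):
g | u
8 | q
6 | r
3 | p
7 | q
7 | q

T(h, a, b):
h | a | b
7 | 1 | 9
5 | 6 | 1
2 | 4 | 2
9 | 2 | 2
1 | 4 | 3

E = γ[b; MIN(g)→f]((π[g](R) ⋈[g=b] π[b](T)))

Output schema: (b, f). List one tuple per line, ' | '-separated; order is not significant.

Per-node cardinality:
  R → 5
  π[g](R) → 5
  T → 5
  π[b](T) → 5
  (π[g](R) ⋈[g=b] π[b](T)) → 1
  γ[b; MIN(g)→f]((π[g](R) ⋈[g=b] π[b](T))) → 1

== RESULT ==
b | f
3 | 3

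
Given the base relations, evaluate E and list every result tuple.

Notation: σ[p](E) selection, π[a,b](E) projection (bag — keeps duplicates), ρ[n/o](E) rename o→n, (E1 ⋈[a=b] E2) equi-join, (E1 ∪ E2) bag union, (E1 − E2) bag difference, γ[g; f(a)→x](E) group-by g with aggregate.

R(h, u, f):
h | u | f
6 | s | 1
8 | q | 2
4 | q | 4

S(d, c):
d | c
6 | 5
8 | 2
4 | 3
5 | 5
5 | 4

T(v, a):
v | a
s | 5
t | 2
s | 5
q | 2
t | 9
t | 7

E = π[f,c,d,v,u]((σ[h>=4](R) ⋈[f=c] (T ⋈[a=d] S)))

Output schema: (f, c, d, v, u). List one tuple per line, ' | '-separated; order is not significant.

Stepwise |·|:
  R → 3
  σ[h>=4](R) → 3
  T → 6
  S → 5
  (T ⋈[a=d] S) → 4
  (σ[h>=4](R) ⋈[f=c] (T ⋈[a=d] S)) → 2
  π[f,c,d,v,u]((σ[h>=4](R) ⋈[f=c] (T ⋈[a=d] S))) → 2

== RESULT ==
f | c | d | v | u
4 | 4 | 5 | s | q
4 | 4 | 5 | s | q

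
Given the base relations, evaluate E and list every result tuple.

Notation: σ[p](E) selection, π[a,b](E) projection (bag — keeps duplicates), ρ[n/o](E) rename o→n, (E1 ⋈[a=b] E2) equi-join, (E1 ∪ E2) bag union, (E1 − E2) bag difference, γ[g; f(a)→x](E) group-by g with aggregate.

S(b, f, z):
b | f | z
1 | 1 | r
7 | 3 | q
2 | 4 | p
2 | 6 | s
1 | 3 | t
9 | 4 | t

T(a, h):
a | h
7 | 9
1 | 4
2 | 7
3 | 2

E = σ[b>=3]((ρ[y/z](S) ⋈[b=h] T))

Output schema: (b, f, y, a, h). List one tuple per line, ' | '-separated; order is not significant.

Per-node cardinality:
  S → 6
  ρ[y/z](S) → 6
  T → 4
  (ρ[y/z](S) ⋈[b=h] T) → 4
  σ[b>=3]((ρ[y/z](S) ⋈[b=h] T)) → 2

== RESULT ==
b | f | y | a | h
7 | 3 | q | 2 | 7
9 | 4 | t | 7 | 9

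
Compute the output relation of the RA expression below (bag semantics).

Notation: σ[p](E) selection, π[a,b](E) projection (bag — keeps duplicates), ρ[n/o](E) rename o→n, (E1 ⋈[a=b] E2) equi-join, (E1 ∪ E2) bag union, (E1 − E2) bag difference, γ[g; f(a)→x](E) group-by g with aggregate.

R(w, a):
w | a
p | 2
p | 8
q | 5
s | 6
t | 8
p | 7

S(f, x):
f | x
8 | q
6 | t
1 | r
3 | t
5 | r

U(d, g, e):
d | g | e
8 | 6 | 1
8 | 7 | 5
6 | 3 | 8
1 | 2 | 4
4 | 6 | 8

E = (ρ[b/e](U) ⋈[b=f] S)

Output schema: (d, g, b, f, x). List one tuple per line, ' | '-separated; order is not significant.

Subexpression sizes:
  U → 5
  ρ[b/e](U) → 5
  S → 5
  (ρ[b/e](U) ⋈[b=f] S) → 4

== RESULT ==
d | g | b | f | x
4 | 6 | 8 | 8 | q
6 | 3 | 8 | 8 | q
8 | 6 | 1 | 1 | r
8 | 7 | 5 | 5 | r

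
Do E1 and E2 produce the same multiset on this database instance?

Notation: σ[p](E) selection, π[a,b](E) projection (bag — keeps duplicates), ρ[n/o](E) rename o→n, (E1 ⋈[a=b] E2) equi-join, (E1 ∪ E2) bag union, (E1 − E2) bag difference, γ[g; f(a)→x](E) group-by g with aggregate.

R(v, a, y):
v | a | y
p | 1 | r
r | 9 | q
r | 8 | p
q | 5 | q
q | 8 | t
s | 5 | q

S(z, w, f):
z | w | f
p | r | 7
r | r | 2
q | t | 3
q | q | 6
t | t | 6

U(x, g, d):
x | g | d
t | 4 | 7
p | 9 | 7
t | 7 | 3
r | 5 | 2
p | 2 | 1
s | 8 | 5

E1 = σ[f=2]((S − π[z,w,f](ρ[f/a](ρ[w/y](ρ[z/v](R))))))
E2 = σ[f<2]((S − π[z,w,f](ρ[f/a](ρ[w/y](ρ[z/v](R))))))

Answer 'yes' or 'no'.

E1 subexpression sizes:
  S → 5
  R → 6
  ρ[z/v](R) → 6
  ρ[w/y](ρ[z/v](R)) → 6
  ρ[f/a](ρ[w/y](ρ[z/v](R))) → 6
  π[z,w,f](ρ[f/a](ρ[w/y](ρ[z/v](R)))) → 6
  (S − π[z,w,f](ρ[f/a](ρ[w/y](ρ[z/v](R))))) → 5
  σ[f=2]((S − π[z,w,f](ρ[f/a](ρ[w/y](ρ[z/v](R)))))) → 1
E2 subexpression sizes:
  S → 5
  R → 6
  ρ[z/v](R) → 6
  ρ[w/y](ρ[z/v](R)) → 6
  ρ[f/a](ρ[w/y](ρ[z/v](R))) → 6
  π[z,w,f](ρ[f/a](ρ[w/y](ρ[z/v](R)))) → 6
  (S − π[z,w,f](ρ[f/a](ρ[w/y](ρ[z/v](R))))) → 5
  σ[f<2]((S − π[z,w,f](ρ[f/a](ρ[w/y](ρ[z/v](R)))))) → 0

E1 result:
z | w | f
r | r | 2
E2 result:
z | w | f
(0 rows)
Witness: ('r', 'r', 2) appears 1× in E1 but 0× in E2.

no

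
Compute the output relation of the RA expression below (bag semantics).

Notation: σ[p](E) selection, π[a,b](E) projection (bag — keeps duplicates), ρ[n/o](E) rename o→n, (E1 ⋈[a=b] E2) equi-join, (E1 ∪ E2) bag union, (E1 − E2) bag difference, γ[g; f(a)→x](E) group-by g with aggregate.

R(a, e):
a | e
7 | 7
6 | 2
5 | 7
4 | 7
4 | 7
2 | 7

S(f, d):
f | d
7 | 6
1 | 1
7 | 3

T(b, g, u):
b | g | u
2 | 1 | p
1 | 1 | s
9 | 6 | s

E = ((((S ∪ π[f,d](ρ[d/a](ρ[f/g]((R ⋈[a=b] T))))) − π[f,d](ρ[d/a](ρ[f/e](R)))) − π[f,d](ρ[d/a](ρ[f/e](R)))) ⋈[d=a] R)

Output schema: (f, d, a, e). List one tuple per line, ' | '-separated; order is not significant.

Subexpression sizes:
  S → 3
  R → 6
  T → 3
  (R ⋈[a=b] T) → 1
  ρ[f/g]((R ⋈[a=b] T)) → 1
  ρ[d/a](ρ[f/g]((R ⋈[a=b] T))) → 1
  π[f,d](ρ[d/a](ρ[f/g]((R ⋈[a=b] T)))) → 1
  (S ∪ π[f,d](ρ[d/a](ρ[f/g]((R ⋈[a=b] T))))) → 4
  R → 6
  ρ[f/e](R) → 6
  ρ[d/a](ρ[f/e](R)) → 6
  π[f,d](ρ[d/a](ρ[f/e](R))) → 6
  ((S ∪ π[f,d](ρ[d/a](ρ[f/g]((R ⋈[a=b] T))))) − π[f,d](ρ[d/a](ρ[f/e](R)))) → 4
  R → 6
  ρ[f/e](R) → 6
  ρ[d/a](ρ[f/e](R)) → 6
  π[f,d](ρ[d/a](ρ[f/e](R))) → 6
  (((S ∪ π[f,d](ρ[d/a](ρ[f/g]((R ⋈[a=b] T))))) − π[f,d](ρ[d/a](ρ[f/e](R)))) − π[f,d](ρ[d/a](ρ[f/e](R)))) → 4
  R → 6
  ((((S ∪ π[f,d](ρ[d/a](ρ[f/g]((R ⋈[a=b] T))))) − π[f,d](ρ[d/a](ρ[f/e](R)))) − π[f,d](ρ[d/a](ρ[f/e](R)))) ⋈[d=a] R) → 2

== RESULT ==
f | d | a | e
1 | 2 | 2 | 7
7 | 6 | 6 | 2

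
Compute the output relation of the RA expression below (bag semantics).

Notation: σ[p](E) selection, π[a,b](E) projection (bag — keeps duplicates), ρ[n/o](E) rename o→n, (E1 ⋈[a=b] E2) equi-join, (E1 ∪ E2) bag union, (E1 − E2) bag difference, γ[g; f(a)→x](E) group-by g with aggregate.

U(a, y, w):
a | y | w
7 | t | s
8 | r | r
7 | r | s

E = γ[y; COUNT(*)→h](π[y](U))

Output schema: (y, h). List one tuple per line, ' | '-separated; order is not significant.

Row counts bottom-up:
  U → 3
  π[y](U) → 3
  γ[y; COUNT(*)→h](π[y](U)) → 2

== RESULT ==
y | h
r | 2
t | 1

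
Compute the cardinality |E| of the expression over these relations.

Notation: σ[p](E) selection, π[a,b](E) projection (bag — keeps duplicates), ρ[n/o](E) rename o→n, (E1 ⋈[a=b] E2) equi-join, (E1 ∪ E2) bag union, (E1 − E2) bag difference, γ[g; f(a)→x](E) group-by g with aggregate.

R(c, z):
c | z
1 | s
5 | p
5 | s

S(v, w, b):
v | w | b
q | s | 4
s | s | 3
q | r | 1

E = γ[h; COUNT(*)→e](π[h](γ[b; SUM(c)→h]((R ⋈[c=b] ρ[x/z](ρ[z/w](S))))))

Per-node cardinality:
  R → 3
  S → 3
  ρ[z/w](S) → 3
  ρ[x/z](ρ[z/w](S)) → 3
  (R ⋈[c=b] ρ[x/z](ρ[z/w](S))) → 1
  γ[b; SUM(c)→h]((R ⋈[c=b] ρ[x/z](ρ[z/w](S)))) → 1
  π[h](γ[b; SUM(c)→h]((R ⋈[c=b] ρ[x/z](ρ[z/w](S))))) → 1
  γ[h; COUNT(*)→e](π[h](γ[b; SUM(c)→h]((R ⋈[c=b] ρ[x/z](ρ[z/w](S)))))) → 1

|E| = 1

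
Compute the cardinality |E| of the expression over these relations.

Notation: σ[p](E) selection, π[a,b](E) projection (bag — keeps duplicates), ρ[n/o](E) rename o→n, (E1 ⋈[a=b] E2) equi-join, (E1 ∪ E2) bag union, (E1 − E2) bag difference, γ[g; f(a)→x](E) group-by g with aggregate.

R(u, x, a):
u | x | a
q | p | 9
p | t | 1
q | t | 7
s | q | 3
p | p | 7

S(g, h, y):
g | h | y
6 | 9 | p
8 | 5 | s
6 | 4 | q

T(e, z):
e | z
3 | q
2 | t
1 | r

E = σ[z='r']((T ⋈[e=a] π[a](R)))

Row counts bottom-up:
  T → 3
  R → 5
  π[a](R) → 5
  (T ⋈[e=a] π[a](R)) → 2
  σ[z='r']((T ⋈[e=a] π[a](R))) → 1

|E| = 1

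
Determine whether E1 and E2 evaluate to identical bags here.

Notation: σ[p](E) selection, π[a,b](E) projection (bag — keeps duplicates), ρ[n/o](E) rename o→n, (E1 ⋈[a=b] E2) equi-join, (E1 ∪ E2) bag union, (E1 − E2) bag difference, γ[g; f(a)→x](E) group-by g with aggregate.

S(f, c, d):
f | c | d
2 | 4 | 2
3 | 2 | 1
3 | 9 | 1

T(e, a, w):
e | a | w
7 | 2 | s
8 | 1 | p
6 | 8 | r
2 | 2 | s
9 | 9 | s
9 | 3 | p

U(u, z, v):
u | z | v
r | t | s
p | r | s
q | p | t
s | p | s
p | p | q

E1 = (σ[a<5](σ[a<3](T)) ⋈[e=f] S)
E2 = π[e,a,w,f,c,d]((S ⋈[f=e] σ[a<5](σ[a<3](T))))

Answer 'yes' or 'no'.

E1 row counts bottom-up:
  T → 6
  σ[a<3](T) → 3
  σ[a<5](σ[a<3](T)) → 3
  S → 3
  (σ[a<5](σ[a<3](T)) ⋈[e=f] S) → 1
E2 row counts bottom-up:
  S → 3
  T → 6
  σ[a<3](T) → 3
  σ[a<5](σ[a<3](T)) → 3
  (S ⋈[f=e] σ[a<5](σ[a<3](T))) → 1
  π[e,a,w,f,c,d]((S ⋈[f=e] σ[a<5](σ[a<3](T)))) → 1

E1 and E2 produce the same multiset:
e | a | w | f | c | d
2 | 2 | s | 2 | 4 | 2

yes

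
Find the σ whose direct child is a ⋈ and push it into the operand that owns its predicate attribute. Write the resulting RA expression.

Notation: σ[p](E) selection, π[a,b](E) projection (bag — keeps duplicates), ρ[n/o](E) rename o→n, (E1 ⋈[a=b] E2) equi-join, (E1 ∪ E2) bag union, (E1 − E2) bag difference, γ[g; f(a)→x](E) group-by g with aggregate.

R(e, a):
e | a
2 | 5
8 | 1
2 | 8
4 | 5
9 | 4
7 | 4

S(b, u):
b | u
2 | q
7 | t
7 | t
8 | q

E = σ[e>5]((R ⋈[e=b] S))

σ filters on e, owned by the left side.
E' = (σ[e>5](R) ⋈[e=b] S)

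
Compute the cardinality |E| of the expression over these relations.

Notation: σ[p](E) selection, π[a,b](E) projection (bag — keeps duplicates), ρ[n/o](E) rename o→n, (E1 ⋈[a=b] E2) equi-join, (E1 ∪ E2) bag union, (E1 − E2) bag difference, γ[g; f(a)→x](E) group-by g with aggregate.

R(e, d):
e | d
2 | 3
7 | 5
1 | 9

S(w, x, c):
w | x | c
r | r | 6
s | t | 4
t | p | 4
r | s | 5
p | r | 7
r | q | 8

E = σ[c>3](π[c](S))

Subexpression sizes:
  S → 6
  π[c](S) → 6
  σ[c>3](π[c](S)) → 6

|E| = 6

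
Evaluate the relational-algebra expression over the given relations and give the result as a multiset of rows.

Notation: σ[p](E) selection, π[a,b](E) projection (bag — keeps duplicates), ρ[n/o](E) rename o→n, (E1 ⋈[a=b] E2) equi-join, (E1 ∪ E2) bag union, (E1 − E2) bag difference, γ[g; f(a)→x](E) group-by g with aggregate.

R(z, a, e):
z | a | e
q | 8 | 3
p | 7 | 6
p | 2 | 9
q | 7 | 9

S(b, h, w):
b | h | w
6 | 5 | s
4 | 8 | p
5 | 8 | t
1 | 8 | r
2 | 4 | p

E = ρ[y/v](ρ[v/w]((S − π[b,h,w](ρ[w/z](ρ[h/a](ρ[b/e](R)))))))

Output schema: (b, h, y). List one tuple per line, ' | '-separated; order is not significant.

Per-node cardinality:
  S → 5
  R → 4
  ρ[b/e](R) → 4
  ρ[h/a](ρ[b/e](R)) → 4
  ρ[w/z](ρ[h/a](ρ[b/e](R))) → 4
  π[b,h,w](ρ[w/z](ρ[h/a](ρ[b/e](R)))) → 4
  (S − π[b,h,w](ρ[w/z](ρ[h/a](ρ[b/e](R))))) → 5
  ρ[v/w]((S − π[b,h,w](ρ[w/z](ρ[h/a](ρ[b/e](R)))))) → 5
  ρ[y/v](ρ[v/w]((S − π[b,h,w](ρ[w/z](ρ[h/a](ρ[b/e](R))))))) → 5

== RESULT ==
b | h | y
1 | 8 | r
2 | 4 | p
4 | 8 | p
5 | 8 | t
6 | 5 | s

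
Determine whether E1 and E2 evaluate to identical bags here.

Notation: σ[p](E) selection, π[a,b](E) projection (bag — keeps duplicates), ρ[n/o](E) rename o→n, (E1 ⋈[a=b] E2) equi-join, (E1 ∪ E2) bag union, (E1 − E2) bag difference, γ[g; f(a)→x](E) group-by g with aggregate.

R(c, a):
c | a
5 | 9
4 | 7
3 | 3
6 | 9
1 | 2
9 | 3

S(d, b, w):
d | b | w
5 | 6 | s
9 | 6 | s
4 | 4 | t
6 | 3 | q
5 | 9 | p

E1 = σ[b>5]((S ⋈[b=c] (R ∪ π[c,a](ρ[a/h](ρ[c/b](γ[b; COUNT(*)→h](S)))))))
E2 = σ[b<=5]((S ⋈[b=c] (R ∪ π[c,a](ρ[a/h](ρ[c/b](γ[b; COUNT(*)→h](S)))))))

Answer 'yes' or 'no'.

E1 stepwise |·|:
  S → 5
  R → 6
  S → 5
  γ[b; COUNT(*)→h](S) → 4
  ρ[c/b](γ[b; COUNT(*)→h](S)) → 4
  ρ[a/h](ρ[c/b](γ[b; COUNT(*)→h](S))) → 4
  π[c,a](ρ[a/h](ρ[c/b](γ[b; COUNT(*)→h](S)))) → 4
  (R ∪ π[c,a](ρ[a/h](ρ[c/b](γ[b; COUNT(*)→h](S))))) → 10
  (S ⋈[b=c] (R ∪ π[c,a](ρ[a/h](ρ[c/b](γ[b; COUNT(*)→h](S)))))) → 10
  σ[b>5]((S ⋈[b=c] (R ∪ π[c,a](ρ[a/h](ρ[c/b](γ[b; COUNT(*)→h](S))))))) → 6
E2 stepwise |·|:
  S → 5
  R → 6
  S → 5
  γ[b; COUNT(*)→h](S) → 4
  ρ[c/b](γ[b; COUNT(*)→h](S)) → 4
  ρ[a/h](ρ[c/b](γ[b; COUNT(*)→h](S))) → 4
  π[c,a](ρ[a/h](ρ[c/b](γ[b; COUNT(*)→h](S)))) → 4
  (R ∪ π[c,a](ρ[a/h](ρ[c/b](γ[b; COUNT(*)→h](S))))) → 10
  (S ⋈[b=c] (R ∪ π[c,a](ρ[a/h](ρ[c/b](γ[b; COUNT(*)→h](S)))))) → 10
  σ[b<=5]((S ⋈[b=c] (R ∪ π[c,a](ρ[a/h](ρ[c/b](γ[b; COUNT(*)→h](S))))))) → 4

E1 result:
d | b | w | c | a
5 | 6 | s | 6 | 2
5 | 6 | s | 6 | 9
5 | 9 | p | 9 | 1
5 | 9 | p | 9 | 3
9 | 6 | s | 6 | 2
9 | 6 | s | 6 | 9
E2 result:
d | b | w | c | a
4 | 4 | t | 4 | 1
4 | 4 | t | 4 | 7
6 | 3 | q | 3 | 1
6 | 3 | q | 3 | 3
Witness: (6, 3, 'q', 3, 1) appears 0× in E1 but 1× in E2.

no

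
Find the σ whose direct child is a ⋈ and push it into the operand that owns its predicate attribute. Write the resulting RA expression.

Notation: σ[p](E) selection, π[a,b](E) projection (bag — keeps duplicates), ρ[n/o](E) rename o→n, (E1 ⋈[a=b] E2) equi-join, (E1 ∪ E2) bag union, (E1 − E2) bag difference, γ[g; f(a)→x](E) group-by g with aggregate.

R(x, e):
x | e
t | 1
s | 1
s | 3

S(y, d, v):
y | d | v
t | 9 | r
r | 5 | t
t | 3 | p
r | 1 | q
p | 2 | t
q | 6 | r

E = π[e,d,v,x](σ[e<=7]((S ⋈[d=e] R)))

σ filters on e, owned by the right side.
E' = π[e,d,v,x]((S ⋈[d=e] σ[e<=7](R)))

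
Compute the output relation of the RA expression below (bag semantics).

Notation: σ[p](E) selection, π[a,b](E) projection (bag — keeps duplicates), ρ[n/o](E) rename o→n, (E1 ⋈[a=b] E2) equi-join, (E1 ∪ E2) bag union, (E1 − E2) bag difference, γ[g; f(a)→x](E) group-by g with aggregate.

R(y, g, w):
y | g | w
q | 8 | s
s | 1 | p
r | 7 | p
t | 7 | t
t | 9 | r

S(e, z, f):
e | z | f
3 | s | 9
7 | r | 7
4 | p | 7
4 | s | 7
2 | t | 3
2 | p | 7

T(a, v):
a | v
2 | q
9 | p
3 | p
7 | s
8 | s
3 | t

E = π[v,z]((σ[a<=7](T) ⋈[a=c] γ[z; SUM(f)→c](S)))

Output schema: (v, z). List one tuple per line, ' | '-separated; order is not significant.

Per-node cardinality:
  T → 6
  σ[a<=7](T) → 4
  S → 6
  γ[z; SUM(f)→c](S) → 4
  (σ[a<=7](T) ⋈[a=c] γ[z; SUM(f)→c](S)) → 3
  π[v,z]((σ[a<=7](T) ⋈[a=c] γ[z; SUM(f)→c](S))) → 3

== RESULT ==
v | z
p | t
s | r
t | t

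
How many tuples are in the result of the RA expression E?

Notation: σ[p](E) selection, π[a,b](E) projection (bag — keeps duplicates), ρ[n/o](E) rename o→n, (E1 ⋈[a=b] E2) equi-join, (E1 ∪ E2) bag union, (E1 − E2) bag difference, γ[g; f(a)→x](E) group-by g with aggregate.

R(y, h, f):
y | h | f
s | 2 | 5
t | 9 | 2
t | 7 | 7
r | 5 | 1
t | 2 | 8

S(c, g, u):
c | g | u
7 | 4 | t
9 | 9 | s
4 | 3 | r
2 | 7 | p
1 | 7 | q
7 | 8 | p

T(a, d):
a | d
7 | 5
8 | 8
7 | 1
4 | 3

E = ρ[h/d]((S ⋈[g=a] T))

Stepwise |·|:
  S → 6
  T → 4
  (S ⋈[g=a] T) → 6
  ρ[h/d]((S ⋈[g=a] T)) → 6

|E| = 6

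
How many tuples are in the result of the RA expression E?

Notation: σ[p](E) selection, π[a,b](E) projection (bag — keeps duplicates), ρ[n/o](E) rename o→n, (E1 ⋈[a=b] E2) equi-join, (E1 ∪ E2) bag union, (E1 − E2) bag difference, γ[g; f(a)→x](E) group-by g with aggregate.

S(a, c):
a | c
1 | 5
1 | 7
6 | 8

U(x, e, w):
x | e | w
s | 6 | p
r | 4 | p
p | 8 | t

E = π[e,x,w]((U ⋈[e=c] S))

Subexpression sizes:
  U → 3
  S → 3
  (U ⋈[e=c] S) → 1
  π[e,x,w]((U ⋈[e=c] S)) → 1

|E| = 1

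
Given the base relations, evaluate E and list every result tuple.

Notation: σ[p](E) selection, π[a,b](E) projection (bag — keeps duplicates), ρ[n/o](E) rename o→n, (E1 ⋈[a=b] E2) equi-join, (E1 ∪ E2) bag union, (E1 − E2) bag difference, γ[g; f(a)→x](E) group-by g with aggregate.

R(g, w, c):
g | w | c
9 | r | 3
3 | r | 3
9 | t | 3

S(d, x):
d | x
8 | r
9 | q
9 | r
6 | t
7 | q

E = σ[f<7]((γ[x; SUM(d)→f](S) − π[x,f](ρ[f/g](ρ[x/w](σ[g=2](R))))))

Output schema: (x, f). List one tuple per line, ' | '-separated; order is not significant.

Subexpression sizes:
  S → 5
  γ[x; SUM(d)→f](S) → 3
  R → 3
  σ[g=2](R) → 0
  ρ[x/w](σ[g=2](R)) → 0
  ρ[f/g](ρ[x/w](σ[g=2](R))) → 0
  π[x,f](ρ[f/g](ρ[x/w](σ[g=2](R)))) → 0
  (γ[x; SUM(d)→f](S) − π[x,f](ρ[f/g](ρ[x/w](σ[g=2](R))))) → 3
  σ[f<7]((γ[x; SUM(d)→f](S) − π[x,f](ρ[f/g](ρ[x/w](σ[g=2](R)))))) → 1

== RESULT ==
x | f
t | 6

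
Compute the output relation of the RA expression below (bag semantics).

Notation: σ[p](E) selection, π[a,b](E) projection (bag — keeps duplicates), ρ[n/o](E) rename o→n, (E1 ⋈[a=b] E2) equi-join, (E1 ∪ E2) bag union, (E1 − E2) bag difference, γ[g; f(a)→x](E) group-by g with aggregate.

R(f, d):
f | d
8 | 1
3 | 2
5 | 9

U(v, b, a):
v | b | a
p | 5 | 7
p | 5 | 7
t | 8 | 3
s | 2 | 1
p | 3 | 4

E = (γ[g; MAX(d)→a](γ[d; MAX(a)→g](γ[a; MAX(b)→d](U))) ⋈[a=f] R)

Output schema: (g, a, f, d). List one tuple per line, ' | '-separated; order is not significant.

Subexpression sizes:
  U → 5
  γ[a; MAX(b)→d](U) → 4
  γ[d; MAX(a)→g](γ[a; MAX(b)→d](U)) → 4
  γ[g; MAX(d)→a](γ[d; MAX(a)→g](γ[a; MAX(b)→d](U))) → 4
  R → 3
  (γ[g; MAX(d)→a](γ[d; MAX(a)→g](γ[a; MAX(b)→d](U))) ⋈[a=f] R) → 3

== RESULT ==
g | a | f | d
3 | 8 | 8 | 1
4 | 3 | 3 | 2
7 | 5 | 5 | 9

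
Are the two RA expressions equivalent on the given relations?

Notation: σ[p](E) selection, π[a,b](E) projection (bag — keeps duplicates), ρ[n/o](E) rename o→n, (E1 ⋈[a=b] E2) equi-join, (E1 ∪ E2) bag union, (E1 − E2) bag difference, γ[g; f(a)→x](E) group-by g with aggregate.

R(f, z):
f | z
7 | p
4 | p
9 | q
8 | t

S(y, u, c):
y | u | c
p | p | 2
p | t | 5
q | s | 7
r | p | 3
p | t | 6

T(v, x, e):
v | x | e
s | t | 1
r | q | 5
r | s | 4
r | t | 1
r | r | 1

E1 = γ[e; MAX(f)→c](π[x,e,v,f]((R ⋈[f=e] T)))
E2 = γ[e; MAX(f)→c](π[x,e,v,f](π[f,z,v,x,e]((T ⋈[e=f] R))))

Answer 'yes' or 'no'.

E1 stepwise |·|:
  R → 4
  T → 5
  (R ⋈[f=e] T) → 1
  π[x,e,v,f]((R ⋈[f=e] T)) → 1
  γ[e; MAX(f)→c](π[x,e,v,f]((R ⋈[f=e] T))) → 1
E2 stepwise |·|:
  T → 5
  R → 4
  (T ⋈[e=f] R) → 1
  π[f,z,v,x,e]((T ⋈[e=f] R)) → 1
  π[x,e,v,f](π[f,z,v,x,e]((T ⋈[e=f] R))) → 1
  γ[e; MAX(f)→c](π[x,e,v,f](π[f,z,v,x,e]((T ⋈[e=f] R)))) → 1

E1 and E2 produce the same multiset:
e | c
4 | 4

yes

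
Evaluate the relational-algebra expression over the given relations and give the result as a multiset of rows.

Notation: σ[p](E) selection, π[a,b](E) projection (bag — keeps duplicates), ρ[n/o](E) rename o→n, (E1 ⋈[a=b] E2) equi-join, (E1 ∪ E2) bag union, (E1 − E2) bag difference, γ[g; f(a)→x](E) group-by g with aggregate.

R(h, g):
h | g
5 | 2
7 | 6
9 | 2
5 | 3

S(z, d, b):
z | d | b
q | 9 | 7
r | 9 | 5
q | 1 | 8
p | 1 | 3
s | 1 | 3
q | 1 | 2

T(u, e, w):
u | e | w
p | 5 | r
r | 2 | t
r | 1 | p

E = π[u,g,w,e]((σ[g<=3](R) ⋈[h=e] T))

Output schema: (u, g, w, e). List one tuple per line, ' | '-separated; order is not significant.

Row counts bottom-up:
  R → 4
  σ[g<=3](R) → 3
  T → 3
  (σ[g<=3](R) ⋈[h=e] T) → 2
  π[u,g,w,e]((σ[g<=3](R) ⋈[h=e] T)) → 2

== RESULT ==
u | g | w | e
p | 2 | r | 5
p | 3 | r | 5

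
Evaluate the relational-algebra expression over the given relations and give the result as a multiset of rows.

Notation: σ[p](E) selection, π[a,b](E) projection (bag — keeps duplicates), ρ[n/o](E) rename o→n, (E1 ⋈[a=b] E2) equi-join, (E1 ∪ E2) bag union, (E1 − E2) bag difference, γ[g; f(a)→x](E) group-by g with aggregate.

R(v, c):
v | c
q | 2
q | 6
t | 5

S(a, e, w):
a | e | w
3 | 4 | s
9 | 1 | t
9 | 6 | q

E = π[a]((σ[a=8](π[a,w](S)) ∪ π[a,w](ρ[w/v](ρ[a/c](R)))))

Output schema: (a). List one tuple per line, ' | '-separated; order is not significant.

Stepwise |·|:
  S → 3
  π[a,w](S) → 3
  σ[a=8](π[a,w](S)) → 0
  R → 3
  ρ[a/c](R) → 3
  ρ[w/v](ρ[a/c](R)) → 3
  π[a,w](ρ[w/v](ρ[a/c](R))) → 3
  (σ[a=8](π[a,w](S)) ∪ π[a,w](ρ[w/v](ρ[a/c](R)))) → 3
  π[a]((σ[a=8](π[a,w](S)) ∪ π[a,w](ρ[w/v](ρ[a/c](R))))) → 3

== RESULT ==
a
2
5
6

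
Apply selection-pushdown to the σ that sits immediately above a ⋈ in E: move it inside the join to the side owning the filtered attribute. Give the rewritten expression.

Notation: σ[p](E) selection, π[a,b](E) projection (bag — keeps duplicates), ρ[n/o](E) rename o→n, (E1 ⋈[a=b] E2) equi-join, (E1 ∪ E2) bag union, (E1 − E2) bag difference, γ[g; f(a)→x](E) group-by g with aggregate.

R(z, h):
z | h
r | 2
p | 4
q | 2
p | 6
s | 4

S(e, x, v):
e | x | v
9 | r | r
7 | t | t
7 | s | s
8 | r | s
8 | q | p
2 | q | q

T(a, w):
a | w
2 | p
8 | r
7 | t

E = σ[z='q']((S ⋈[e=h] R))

σ filters on z, owned by the right side.
E' = (S ⋈[e=h] σ[z='q'](R))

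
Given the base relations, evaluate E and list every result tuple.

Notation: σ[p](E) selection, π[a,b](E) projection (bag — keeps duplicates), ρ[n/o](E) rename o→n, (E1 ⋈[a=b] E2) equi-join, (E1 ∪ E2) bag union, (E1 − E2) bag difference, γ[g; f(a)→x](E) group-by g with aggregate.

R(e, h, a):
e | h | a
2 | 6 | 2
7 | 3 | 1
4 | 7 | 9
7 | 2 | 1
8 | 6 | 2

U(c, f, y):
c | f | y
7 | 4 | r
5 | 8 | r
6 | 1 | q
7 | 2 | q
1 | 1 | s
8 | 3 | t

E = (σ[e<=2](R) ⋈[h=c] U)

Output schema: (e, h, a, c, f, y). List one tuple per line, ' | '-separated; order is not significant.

Per-node cardinality:
  R → 5
  σ[e<=2](R) → 1
  U → 6
  (σ[e<=2](R) ⋈[h=c] U) → 1

== RESULT ==
e | h | a | c | f | y
2 | 6 | 2 | 6 | 1 | q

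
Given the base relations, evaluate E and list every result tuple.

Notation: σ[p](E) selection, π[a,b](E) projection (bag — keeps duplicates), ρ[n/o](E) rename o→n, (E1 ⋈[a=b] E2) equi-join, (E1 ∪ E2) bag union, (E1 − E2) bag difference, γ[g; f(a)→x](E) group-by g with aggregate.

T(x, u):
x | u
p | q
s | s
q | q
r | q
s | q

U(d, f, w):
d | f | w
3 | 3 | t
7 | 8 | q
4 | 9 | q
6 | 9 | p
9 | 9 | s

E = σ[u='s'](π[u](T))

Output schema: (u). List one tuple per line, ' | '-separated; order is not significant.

Stepwise |·|:
  T → 5
  π[u](T) → 5
  σ[u='s'](π[u](T)) → 1

== RESULT ==
u
s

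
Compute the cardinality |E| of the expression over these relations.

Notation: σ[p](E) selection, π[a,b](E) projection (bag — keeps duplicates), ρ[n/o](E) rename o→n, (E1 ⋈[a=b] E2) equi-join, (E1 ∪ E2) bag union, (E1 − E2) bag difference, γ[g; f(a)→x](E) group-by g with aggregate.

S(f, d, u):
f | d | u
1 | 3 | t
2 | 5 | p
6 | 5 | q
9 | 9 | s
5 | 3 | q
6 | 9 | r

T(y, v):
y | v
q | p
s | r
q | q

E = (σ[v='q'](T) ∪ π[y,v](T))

Per-node cardinality:
  T → 3
  σ[v='q'](T) → 1
  T → 3
  π[y,v](T) → 3
  (σ[v='q'](T) ∪ π[y,v](T)) → 4

|E| = 4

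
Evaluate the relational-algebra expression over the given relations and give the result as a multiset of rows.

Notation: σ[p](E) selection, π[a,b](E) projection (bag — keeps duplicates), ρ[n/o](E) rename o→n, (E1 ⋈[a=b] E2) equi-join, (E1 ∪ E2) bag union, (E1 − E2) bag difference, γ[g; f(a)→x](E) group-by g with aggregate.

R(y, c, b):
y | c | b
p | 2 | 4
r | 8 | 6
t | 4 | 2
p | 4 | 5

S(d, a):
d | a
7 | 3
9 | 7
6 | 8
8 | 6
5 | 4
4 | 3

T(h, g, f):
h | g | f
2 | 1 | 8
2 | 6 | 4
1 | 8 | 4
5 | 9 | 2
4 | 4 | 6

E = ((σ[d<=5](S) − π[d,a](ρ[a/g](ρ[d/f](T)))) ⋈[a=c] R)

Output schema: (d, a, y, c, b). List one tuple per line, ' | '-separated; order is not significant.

Per-node cardinality:
  S → 6
  σ[d<=5](S) → 2
  T → 5
  ρ[d/f](T) → 5
  ρ[a/g](ρ[d/f](T)) → 5
  π[d,a](ρ[a/g](ρ[d/f](T))) → 5
  (σ[d<=5](S) − π[d,a](ρ[a/g](ρ[d/f](T)))) → 2
  R → 4
  ((σ[d<=5](S) − π[d,a](ρ[a/g](ρ[d/f](T)))) ⋈[a=c] R) → 2

== RESULT ==
d | a | y | c | b
5 | 4 | p | 4 | 5
5 | 4 | t | 4 | 2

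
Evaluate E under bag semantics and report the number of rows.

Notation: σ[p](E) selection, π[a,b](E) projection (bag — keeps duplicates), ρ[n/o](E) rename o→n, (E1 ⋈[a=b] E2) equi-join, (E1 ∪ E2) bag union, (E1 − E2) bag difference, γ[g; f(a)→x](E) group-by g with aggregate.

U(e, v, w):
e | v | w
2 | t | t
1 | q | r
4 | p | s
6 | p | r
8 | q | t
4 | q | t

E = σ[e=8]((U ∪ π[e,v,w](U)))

Stepwise |·|:
  U → 6
  U → 6
  π[e,v,w](U) → 6
  (U ∪ π[e,v,w](U)) → 12
  σ[e=8]((U ∪ π[e,v,w](U))) → 2

|E| = 2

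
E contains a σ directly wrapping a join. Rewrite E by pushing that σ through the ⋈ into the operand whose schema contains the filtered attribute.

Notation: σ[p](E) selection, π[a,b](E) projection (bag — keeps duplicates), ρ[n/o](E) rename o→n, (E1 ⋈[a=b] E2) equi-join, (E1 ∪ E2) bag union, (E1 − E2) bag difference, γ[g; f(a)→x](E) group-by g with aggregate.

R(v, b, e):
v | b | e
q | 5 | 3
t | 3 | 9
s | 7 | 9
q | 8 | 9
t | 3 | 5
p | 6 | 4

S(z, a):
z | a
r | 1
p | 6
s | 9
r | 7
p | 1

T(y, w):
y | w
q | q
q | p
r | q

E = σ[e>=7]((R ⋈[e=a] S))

σ filters on e, owned by the left side.
E' = (σ[e>=7](R) ⋈[e=a] S)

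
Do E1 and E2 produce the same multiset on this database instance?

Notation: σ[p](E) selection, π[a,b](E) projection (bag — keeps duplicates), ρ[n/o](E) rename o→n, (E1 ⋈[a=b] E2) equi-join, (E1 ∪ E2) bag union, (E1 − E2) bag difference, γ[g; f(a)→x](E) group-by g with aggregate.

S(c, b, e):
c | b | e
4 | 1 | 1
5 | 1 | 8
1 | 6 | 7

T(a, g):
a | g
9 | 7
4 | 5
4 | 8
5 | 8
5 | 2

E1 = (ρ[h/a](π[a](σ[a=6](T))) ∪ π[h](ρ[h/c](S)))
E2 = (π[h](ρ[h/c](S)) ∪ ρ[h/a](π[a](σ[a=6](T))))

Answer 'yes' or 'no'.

E1 per-node cardinality:
  T → 5
  σ[a=6](T) → 0
  π[a](σ[a=6](T)) → 0
  ρ[h/a](π[a](σ[a=6](T))) → 0
  S → 3
  ρ[h/c](S) → 3
  π[h](ρ[h/c](S)) → 3
  (ρ[h/a](π[a](σ[a=6](T))) ∪ π[h](ρ[h/c](S))) → 3
E2 per-node cardinality:
  S → 3
  ρ[h/c](S) → 3
  π[h](ρ[h/c](S)) → 3
  T → 5
  σ[a=6](T) → 0
  π[a](σ[a=6](T)) → 0
  ρ[h/a](π[a](σ[a=6](T))) → 0
  (π[h](ρ[h/c](S)) ∪ ρ[h/a](π[a](σ[a=6](T)))) → 3

E1 and E2 produce the same multiset:
h
1
4
5

yes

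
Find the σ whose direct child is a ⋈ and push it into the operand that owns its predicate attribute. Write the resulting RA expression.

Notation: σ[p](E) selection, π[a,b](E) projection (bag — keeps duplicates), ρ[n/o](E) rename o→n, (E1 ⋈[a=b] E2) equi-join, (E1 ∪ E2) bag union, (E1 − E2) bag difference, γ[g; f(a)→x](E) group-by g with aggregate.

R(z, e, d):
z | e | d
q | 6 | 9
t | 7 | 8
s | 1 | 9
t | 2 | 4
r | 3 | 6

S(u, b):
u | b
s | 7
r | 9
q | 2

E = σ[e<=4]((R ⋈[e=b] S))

σ filters on e, owned by the left side.
E' = (σ[e<=4](R) ⋈[e=b] S)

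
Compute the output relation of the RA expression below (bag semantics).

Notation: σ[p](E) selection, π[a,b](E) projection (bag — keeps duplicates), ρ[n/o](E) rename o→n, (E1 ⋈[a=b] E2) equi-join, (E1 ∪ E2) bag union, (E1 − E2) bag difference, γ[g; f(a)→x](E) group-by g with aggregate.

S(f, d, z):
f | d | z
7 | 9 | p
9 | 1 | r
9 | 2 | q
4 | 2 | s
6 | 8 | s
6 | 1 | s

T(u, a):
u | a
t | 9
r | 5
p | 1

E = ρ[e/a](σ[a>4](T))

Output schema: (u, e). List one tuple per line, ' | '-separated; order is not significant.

Row counts bottom-up:
  T → 3
  σ[a>4](T) → 2
  ρ[e/a](σ[a>4](T)) → 2

== RESULT ==
u | e
r | 5
t | 9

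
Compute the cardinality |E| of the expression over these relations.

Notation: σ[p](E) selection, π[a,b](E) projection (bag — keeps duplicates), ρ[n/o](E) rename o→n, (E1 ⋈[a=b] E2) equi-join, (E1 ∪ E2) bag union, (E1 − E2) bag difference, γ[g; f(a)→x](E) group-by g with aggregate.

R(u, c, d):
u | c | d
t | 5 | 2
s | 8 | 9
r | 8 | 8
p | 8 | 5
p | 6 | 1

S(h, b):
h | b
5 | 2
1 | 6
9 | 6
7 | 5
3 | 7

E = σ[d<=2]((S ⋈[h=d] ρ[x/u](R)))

Row counts bottom-up:
  S → 5
  R → 5
  ρ[x/u](R) → 5
  (S ⋈[h=d] ρ[x/u](R)) → 3
  σ[d<=2]((S ⋈[h=d] ρ[x/u](R))) → 1

|E| = 1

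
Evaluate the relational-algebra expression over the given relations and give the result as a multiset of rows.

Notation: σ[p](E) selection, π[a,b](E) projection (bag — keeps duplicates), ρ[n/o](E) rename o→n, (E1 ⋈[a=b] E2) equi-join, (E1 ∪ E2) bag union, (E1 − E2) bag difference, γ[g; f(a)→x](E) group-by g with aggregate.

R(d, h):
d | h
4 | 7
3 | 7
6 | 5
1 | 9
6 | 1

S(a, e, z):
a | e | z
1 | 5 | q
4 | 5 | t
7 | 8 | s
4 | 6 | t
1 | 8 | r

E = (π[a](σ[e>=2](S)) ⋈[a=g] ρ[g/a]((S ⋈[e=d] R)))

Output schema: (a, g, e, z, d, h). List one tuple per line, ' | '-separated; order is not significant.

Per-node cardinality:
  S → 5
  σ[e>=2](S) → 5
  π[a](σ[e>=2](S)) → 5
  S → 5
  R → 5
  (S ⋈[e=d] R) → 2
  ρ[g/a]((S ⋈[e=d] R)) → 2
  (π[a](σ[e>=2](S)) ⋈[a=g] ρ[g/a]((S ⋈[e=d] R))) → 4

== RESULT ==
a | g | e | z | d | h
4 | 4 | 6 | t | 6 | 1
4 | 4 | 6 | t | 6 | 1
4 | 4 | 6 | t | 6 | 5
4 | 4 | 6 | t | 6 | 5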